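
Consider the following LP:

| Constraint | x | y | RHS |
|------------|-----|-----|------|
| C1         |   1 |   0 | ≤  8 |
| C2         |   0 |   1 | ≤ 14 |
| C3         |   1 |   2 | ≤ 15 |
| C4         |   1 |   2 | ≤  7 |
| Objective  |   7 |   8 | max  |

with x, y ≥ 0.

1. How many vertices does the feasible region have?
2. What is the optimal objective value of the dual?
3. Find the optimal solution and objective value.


1. 3
2. 49
3. x = 7, y = 0, z = 49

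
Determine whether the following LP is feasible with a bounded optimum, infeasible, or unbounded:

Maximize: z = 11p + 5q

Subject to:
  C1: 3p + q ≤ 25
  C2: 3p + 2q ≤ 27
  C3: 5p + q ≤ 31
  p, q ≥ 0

Feasible with a bounded optimal solution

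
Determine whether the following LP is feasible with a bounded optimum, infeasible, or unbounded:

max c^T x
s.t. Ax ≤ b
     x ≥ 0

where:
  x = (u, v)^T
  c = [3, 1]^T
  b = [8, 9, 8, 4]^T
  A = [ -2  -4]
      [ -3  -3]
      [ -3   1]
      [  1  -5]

Unbounded (objective can increase without bound)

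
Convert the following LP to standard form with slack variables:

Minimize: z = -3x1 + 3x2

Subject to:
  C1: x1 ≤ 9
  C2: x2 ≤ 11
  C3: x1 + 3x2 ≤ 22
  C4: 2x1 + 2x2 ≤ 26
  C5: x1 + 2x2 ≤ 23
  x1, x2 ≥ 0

min z = -3x1 + 3x2

s.t.
  x1 + s1 = 9
  x2 + s2 = 11
  x1 + 3x2 + s3 = 22
  2x1 + 2x2 + s4 = 26
  x1 + 2x2 + s5 = 23
  x1, x2, s1, s2, s3, s4, s5 ≥ 0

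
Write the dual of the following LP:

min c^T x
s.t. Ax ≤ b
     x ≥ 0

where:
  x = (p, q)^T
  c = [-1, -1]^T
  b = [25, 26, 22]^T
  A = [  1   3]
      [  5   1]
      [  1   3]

Primal min cᵀx s.t. Ax ≤ b, x ≥ 0  →  Dual max −bᵀy s.t. Aᵀy ≥ −c, y ≥ 0.

Maximize: z = -25y1 - 26y2 - 22y3

Subject to:
  y1 + 5y2 + y3 ≥ 1
  3y1 + y2 + 3y3 ≥ 1
  y1, y2, y3 ≥ 0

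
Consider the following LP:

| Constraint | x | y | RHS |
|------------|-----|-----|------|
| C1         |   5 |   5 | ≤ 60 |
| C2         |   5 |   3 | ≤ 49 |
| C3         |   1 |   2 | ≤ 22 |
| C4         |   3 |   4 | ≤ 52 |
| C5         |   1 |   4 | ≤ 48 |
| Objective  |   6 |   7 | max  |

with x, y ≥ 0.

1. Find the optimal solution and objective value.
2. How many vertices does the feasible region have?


1. x = 2, y = 10, z = 82
2. 5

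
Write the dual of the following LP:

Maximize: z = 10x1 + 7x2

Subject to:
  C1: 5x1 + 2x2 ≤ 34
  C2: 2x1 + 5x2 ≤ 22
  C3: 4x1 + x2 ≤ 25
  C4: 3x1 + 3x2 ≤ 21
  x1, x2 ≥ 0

Primal max cᵀx s.t. Ax ≤ b, x ≥ 0  →  Dual min bᵀy s.t. Aᵀy ≥ c, y ≥ 0.

Minimize: z = 34y1 + 22y2 + 25y3 + 21y4

Subject to:
  5y1 + 2y2 + 4y3 + 3y4 ≥ 10
  2y1 + 5y2 + y3 + 3y4 ≥ 7
  y1, y2, y3, y4 ≥ 0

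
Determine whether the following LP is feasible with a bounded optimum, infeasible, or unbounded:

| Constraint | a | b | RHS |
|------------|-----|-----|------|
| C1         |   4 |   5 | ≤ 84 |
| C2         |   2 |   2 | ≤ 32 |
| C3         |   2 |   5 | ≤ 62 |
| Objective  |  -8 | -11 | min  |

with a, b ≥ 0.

Feasible with a bounded optimal solution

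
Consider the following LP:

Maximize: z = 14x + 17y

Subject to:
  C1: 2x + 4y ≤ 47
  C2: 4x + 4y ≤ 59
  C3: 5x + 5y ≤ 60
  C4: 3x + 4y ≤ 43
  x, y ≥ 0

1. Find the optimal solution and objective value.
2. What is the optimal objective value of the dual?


1. x = 5, y = 7, z = 189
2. 189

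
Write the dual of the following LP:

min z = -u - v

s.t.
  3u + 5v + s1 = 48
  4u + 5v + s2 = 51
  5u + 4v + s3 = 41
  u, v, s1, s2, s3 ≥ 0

Primal min cᵀx s.t. Ax ≤ b, x ≥ 0  →  Dual max −bᵀy s.t. Aᵀy ≥ −c, y ≥ 0.

Maximize: z = -48y1 - 51y2 - 41y3

Subject to:
  3y1 + 4y2 + 5y3 ≥ 1
  5y1 + 5y2 + 4y3 ≥ 1
  y1, y2, y3 ≥ 0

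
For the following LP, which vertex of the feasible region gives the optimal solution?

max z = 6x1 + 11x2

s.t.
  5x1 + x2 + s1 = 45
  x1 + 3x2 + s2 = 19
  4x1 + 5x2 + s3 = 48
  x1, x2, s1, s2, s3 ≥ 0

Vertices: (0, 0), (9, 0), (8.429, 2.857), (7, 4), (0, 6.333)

Evaluate the objective at each vertex of the feasible region:
  z(0, 0) = 0
  z(9, 0) = 54
  z(8.429, 2.857) = 82
  z(7, 4) = 86  ←
  z(0, 6.333) = 69.67
The maximum is at x1 = 7, x2 = 4.

(7, 4)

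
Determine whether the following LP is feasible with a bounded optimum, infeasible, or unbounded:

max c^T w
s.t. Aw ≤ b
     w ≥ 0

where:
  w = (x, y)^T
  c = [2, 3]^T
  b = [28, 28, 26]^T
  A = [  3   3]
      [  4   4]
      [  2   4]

Feasible with a bounded optimal solution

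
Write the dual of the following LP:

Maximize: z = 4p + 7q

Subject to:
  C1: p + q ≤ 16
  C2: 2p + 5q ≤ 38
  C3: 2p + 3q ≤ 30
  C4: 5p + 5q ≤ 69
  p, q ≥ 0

Primal max cᵀx s.t. Ax ≤ b, x ≥ 0  →  Dual min bᵀy s.t. Aᵀy ≥ c, y ≥ 0.

Minimize: z = 16y1 + 38y2 + 30y3 + 69y4

Subject to:
  y1 + 2y2 + 2y3 + 5y4 ≥ 4
  y1 + 5y2 + 3y3 + 5y4 ≥ 7
  y1, y2, y3, y4 ≥ 0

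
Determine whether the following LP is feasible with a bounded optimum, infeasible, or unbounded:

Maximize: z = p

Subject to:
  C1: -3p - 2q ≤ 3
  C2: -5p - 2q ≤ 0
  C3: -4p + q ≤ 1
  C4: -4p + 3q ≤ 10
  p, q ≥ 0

Unbounded (objective can increase without bound)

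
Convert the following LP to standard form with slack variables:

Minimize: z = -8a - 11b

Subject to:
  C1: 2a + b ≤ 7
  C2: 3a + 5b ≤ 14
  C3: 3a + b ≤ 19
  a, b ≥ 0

min z = -8a - 11b

s.t.
  2a + b + s1 = 7
  3a + 5b + s2 = 14
  3a + b + s3 = 19
  a, b, s1, s2, s3 ≥ 0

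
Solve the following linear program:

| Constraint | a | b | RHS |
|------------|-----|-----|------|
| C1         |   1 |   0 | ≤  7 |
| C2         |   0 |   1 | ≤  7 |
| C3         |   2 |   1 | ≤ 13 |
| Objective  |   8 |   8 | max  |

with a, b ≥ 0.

Evaluate the objective at each vertex of the feasible region:
  z(0, 0) = 0
  z(6.5, 0) = 52
  z(3, 7) = 80  ←
  z(0, 7) = 56
The maximum is at a = 3, b = 7.

a = 3, b = 7, z = 80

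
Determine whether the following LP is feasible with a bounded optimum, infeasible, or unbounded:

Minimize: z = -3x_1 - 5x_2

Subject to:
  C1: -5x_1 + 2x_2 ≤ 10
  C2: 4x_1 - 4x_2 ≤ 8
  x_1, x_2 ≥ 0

Unbounded (objective can decrease without bound)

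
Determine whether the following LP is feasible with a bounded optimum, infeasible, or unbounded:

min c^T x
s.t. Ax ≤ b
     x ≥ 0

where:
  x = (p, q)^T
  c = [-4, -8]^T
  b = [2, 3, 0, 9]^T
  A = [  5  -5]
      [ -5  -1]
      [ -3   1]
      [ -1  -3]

Unbounded (objective can decrease without bound)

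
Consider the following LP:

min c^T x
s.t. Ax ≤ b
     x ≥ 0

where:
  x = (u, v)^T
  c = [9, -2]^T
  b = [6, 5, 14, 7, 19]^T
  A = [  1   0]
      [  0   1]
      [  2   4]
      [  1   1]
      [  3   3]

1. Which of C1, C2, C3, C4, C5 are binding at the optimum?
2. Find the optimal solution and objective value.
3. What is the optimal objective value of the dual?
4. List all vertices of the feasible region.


1. C3
2. u = 0, v = 3.5, z = -7
3. -7
4. (0, 0), (6, 0), (6, 0.3333), (5.667, 0.6667), (0, 3.5)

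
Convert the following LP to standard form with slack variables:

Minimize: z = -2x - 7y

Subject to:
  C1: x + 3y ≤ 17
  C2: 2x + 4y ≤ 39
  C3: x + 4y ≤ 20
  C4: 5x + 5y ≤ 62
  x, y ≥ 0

min z = -2x - 7y

s.t.
  x + 3y + s1 = 17
  2x + 4y + s2 = 39
  x + 4y + s3 = 20
  5x + 5y + s4 = 62
  x, y, s1, s2, s3, s4 ≥ 0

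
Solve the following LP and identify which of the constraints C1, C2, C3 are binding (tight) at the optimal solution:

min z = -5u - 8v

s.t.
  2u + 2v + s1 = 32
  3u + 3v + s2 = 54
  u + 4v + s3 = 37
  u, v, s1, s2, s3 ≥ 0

At u = 9, v = 7, compute slack b - a·x for each constraint:
  C1: 32 − 32 = 0  (binding)
  C2: 54 − 48 = 6  (slack)
  C3: 37 − 37 = 0  (binding)

Optimal: u = 9, v = 7
Binding: C1, C3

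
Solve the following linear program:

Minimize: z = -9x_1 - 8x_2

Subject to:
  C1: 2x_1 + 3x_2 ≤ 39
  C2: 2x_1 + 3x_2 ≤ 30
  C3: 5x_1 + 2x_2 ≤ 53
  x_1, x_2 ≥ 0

Evaluate the objective at each vertex of the feasible region:
  z(0, 0) = 0
  z(10.6, 0) = -95.4
  z(9, 4) = -113  ←
  z(0, 10) = -80
The minimum is at x_1 = 9, x_2 = 4.

x_1 = 9, x_2 = 4, z = -113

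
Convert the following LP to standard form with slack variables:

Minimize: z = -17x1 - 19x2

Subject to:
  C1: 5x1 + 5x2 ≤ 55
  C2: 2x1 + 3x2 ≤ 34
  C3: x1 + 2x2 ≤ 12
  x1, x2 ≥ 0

min z = -17x1 - 19x2

s.t.
  5x1 + 5x2 + s1 = 55
  2x1 + 3x2 + s2 = 34
  x1 + 2x2 + s3 = 12
  x1, x2, s1, s2, s3 ≥ 0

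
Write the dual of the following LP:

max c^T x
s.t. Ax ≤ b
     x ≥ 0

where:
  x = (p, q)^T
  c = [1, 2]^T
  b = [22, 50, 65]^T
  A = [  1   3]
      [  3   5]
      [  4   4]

Primal max cᵀx s.t. Ax ≤ b, x ≥ 0  →  Dual min bᵀy s.t. Aᵀy ≥ c, y ≥ 0.

Minimize: z = 22y1 + 50y2 + 65y3

Subject to:
  y1 + 3y2 + 4y3 ≥ 1
  3y1 + 5y2 + 4y3 ≥ 2
  y1, y2, y3 ≥ 0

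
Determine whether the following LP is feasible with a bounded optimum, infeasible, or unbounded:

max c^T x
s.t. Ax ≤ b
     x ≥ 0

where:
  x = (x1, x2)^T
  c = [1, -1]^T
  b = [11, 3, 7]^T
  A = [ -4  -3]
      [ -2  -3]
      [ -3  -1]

Unbounded (objective can increase without bound)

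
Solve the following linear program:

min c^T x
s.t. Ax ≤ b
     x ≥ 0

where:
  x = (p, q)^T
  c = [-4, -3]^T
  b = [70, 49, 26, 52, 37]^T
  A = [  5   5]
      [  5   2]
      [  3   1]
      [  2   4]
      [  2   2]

Evaluate the objective at each vertex of the feasible region:
  z(0, 0) = 0
  z(8.667, 0) = -34.67
  z(6, 8) = -48  ←
  z(2, 12) = -44
  z(0, 13) = -39
The minimum is at p = 6, q = 8.

p = 6, q = 8, z = -48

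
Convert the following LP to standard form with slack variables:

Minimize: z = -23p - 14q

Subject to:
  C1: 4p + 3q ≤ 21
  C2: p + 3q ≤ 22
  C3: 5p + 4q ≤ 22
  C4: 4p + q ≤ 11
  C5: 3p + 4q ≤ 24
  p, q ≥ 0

min z = -23p - 14q

s.t.
  4p + 3q + s1 = 21
  p + 3q + s2 = 22
  5p + 4q + s3 = 22
  4p + q + s4 = 11
  3p + 4q + s5 = 24
  p, q, s1, s2, s3, s4, s5 ≥ 0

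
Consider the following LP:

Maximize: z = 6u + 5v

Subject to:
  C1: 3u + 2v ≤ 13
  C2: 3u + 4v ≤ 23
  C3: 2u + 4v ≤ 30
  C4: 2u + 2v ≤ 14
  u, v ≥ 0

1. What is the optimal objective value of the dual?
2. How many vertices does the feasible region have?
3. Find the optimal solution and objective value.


1. 31
2. 4
3. u = 1, v = 5, z = 31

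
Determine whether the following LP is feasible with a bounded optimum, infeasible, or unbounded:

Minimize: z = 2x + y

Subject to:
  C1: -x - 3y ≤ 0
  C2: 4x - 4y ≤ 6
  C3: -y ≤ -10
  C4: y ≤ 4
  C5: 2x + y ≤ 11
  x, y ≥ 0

Infeasible (no feasible solution exists)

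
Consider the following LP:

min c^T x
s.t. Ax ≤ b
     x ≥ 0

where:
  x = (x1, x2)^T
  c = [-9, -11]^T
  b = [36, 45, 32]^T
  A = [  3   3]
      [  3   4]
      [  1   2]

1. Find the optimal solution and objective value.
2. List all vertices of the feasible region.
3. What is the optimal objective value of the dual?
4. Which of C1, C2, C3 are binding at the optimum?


1. x1 = 3, x2 = 9, z = -126
2. (0, 0), (12, 0), (3, 9), (0, 11.25)
3. -126
4. C1, C2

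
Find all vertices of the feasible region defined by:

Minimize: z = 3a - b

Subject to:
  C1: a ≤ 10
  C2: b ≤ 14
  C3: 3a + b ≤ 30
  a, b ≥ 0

(0, 0), (10, 0), (5.333, 14), (0, 14)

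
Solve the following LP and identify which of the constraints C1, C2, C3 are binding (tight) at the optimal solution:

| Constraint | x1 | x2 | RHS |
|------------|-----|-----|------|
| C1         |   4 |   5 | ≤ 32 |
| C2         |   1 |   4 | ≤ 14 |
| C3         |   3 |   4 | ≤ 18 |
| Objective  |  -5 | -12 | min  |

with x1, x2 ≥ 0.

At x1 = 2, x2 = 3, compute slack b - a·x for each constraint:
  C1: 32 − 23 = 9  (slack)
  C2: 14 − 14 = 0  (binding)
  C3: 18 − 18 = 0  (binding)

Optimal: x1 = 2, x2 = 3
Binding: C2, C3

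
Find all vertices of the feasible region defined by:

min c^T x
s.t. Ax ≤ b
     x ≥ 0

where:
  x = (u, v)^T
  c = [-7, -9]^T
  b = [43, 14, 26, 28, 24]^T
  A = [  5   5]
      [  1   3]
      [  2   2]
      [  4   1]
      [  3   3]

(0, 0), (7, 0), (6.667, 1.333), (5, 3), (0, 4.667)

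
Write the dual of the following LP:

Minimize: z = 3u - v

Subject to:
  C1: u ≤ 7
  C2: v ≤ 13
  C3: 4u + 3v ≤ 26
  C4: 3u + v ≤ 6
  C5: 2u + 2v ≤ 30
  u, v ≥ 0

Primal min cᵀx s.t. Ax ≤ b, x ≥ 0  →  Dual max −bᵀy s.t. Aᵀy ≥ −c, y ≥ 0.

Maximize: z = -7y1 - 13y2 - 26y3 - 6y4 - 30y5

Subject to:
  y1 + 4y3 + 3y4 + 2y5 ≥ -3
  y2 + 3y3 + y4 + 2y5 ≥ 1
  y1, y2, y3, y4, y5 ≥ 0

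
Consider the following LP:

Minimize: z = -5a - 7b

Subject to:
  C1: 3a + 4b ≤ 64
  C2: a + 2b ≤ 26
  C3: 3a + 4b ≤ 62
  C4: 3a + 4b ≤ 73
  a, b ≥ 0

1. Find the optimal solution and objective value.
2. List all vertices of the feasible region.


1. a = 10, b = 8, z = -106
2. (0, 0), (20.67, 0), (10, 8), (0, 13)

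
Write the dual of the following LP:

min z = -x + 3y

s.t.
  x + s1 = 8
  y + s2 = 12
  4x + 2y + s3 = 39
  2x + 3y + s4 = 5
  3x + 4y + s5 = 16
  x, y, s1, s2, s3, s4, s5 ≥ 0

Primal min cᵀx s.t. Ax ≤ b, x ≥ 0  →  Dual max −bᵀy s.t. Aᵀy ≥ −c, y ≥ 0.

Maximize: z = -8y1 - 12y2 - 39y3 - 5y4 - 16y5

Subject to:
  y1 + 4y3 + 2y4 + 3y5 ≥ 1
  y2 + 2y3 + 3y4 + 4y5 ≥ -3
  y1, y2, y3, y4, y5 ≥ 0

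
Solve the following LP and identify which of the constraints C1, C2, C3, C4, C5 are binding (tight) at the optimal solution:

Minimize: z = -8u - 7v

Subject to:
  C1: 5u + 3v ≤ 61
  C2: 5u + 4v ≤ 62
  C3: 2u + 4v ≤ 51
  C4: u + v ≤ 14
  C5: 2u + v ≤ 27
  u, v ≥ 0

At u = 6, v = 8, compute slack b - a·x for each constraint:
  C1: 61 − 54 = 7  (slack)
  C2: 62 − 62 = 0  (binding)
  C3: 51 − 44 = 7  (slack)
  C4: 14 − 14 = 0  (binding)
  C5: 27 − 20 = 7  (slack)

Optimal: u = 6, v = 8
Binding: C2, C4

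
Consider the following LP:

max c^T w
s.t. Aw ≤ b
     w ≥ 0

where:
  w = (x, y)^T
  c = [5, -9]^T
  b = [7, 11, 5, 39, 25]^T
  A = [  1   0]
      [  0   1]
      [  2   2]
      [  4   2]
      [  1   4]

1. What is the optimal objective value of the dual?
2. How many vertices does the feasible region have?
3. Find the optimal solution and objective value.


1. 12.5
2. 3
3. x = 2.5, y = 0, z = 12.5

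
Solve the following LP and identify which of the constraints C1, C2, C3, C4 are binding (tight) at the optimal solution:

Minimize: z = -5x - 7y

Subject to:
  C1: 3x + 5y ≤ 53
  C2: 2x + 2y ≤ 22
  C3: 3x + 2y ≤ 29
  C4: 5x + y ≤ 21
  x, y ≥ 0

At x = 1, y = 10, compute slack b - a·x for each constraint:
  C1: 53 − 53 = 0  (binding)
  C2: 22 − 22 = 0  (binding)
  C3: 29 − 23 = 6  (slack)
  C4: 21 − 15 = 6  (slack)

Optimal: x = 1, y = 10
Binding: C1, C2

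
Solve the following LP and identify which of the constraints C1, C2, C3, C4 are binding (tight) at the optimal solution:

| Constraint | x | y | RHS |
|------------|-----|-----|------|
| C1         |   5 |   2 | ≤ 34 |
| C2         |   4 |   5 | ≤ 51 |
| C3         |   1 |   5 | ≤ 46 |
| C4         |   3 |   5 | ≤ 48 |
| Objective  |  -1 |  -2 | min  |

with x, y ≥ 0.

At x = 1, y = 9, compute slack b - a·x for each constraint:
  C1: 34 − 23 = 11  (slack)
  C2: 51 − 49 = 2  (slack)
  C3: 46 − 46 = 0  (binding)
  C4: 48 − 48 = 0  (binding)

Optimal: x = 1, y = 9
Binding: C3, C4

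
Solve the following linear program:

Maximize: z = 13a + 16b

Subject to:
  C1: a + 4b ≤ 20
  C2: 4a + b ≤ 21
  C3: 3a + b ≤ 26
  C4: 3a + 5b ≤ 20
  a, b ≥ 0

Evaluate the objective at each vertex of the feasible region:
  z(0, 0) = 0
  z(5.25, 0) = 68.25
  z(5, 1) = 81  ←
  z(0, 4) = 64
The maximum is at a = 5, b = 1.

a = 5, b = 1, z = 81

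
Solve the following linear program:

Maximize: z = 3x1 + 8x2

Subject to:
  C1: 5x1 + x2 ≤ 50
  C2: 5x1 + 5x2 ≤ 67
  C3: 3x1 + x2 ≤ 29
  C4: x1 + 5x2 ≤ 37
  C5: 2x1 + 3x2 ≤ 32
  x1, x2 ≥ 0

Evaluate the objective at each vertex of the feasible region:
  z(0, 0) = 0
  z(9.667, 0) = 29
  z(7.857, 5.429) = 67
  z(7, 6) = 69  ←
  z(0, 7.4) = 59.2
The maximum is at x1 = 7, x2 = 6.

x1 = 7, x2 = 6, z = 69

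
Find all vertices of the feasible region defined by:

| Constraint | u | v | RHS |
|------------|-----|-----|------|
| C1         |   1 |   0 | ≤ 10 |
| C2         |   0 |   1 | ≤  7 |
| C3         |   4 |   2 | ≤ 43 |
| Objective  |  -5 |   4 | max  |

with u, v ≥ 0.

(0, 0), (10, 0), (10, 1.5), (7.25, 7), (0, 7)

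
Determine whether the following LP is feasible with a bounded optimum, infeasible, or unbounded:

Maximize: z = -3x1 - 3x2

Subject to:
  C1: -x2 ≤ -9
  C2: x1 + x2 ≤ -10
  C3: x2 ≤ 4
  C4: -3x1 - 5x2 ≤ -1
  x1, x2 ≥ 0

Infeasible (no feasible solution exists)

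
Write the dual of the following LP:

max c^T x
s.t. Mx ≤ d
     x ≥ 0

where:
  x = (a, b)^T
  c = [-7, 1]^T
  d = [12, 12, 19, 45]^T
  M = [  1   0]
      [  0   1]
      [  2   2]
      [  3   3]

Primal max cᵀx s.t. Ax ≤ b, x ≥ 0  →  Dual min bᵀy s.t. Aᵀy ≥ c, y ≥ 0.

Minimize: z = 12y1 + 12y2 + 19y3 + 45y4

Subject to:
  y1 + 2y3 + 3y4 ≥ -7
  y2 + 2y3 + 3y4 ≥ 1
  y1, y2, y3, y4 ≥ 0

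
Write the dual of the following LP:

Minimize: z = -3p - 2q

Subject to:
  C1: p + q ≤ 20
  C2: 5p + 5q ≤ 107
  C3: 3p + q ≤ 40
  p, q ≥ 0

Primal min cᵀx s.t. Ax ≤ b, x ≥ 0  →  Dual max −bᵀy s.t. Aᵀy ≥ −c, y ≥ 0.

Maximize: z = -20y1 - 107y2 - 40y3

Subject to:
  y1 + 5y2 + 3y3 ≥ 3
  y1 + 5y2 + y3 ≥ 2
  y1, y2, y3 ≥ 0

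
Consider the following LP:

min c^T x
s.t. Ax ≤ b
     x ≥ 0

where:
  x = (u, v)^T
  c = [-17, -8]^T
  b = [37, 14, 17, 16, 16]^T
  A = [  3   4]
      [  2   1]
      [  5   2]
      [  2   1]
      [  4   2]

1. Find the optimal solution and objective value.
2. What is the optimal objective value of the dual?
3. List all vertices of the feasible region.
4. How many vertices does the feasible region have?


1. u = 1, v = 6, z = -65
2. -65
3. (0, 0), (3.4, 0), (1, 6), (0, 8)
4. 4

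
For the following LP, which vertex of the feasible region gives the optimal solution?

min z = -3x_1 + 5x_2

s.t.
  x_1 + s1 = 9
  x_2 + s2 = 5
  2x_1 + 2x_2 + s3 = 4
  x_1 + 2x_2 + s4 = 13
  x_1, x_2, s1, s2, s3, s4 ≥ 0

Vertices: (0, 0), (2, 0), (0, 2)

Evaluate the objective at each vertex of the feasible region:
  z(0, 0) = 0
  z(2, 0) = -6  ←
  z(0, 2) = 10
The minimum is at x_1 = 2, x_2 = 0.

(2, 0)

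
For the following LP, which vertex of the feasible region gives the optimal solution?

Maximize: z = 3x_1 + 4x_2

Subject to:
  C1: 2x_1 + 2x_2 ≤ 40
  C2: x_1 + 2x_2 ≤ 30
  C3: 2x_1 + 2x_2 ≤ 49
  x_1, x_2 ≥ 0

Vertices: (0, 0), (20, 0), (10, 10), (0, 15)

Evaluate the objective at each vertex of the feasible region:
  z(0, 0) = 0
  z(20, 0) = 60
  z(10, 10) = 70  ←
  z(0, 15) = 60
The maximum is at x_1 = 10, x_2 = 10.

(10, 10)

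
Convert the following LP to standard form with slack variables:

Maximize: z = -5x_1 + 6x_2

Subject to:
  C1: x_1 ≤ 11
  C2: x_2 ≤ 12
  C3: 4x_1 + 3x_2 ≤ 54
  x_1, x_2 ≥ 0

max z = -5x_1 + 6x_2

s.t.
  x_1 + s1 = 11
  x_2 + s2 = 12
  4x_1 + 3x_2 + s3 = 54
  x_1, x_2, s1, s2, s3 ≥ 0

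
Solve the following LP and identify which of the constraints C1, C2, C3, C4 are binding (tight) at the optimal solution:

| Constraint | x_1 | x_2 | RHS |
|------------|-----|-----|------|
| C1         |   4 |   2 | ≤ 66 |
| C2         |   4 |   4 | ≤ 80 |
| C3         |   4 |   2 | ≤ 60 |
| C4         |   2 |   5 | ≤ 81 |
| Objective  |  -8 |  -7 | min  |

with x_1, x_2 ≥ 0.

At x_1 = 10, x_2 = 10, compute slack b - a·x for each constraint:
  C1: 66 − 60 = 6  (slack)
  C2: 80 − 80 = 0  (binding)
  C3: 60 − 60 = 0  (binding)
  C4: 81 − 70 = 11  (slack)

Optimal: x_1 = 10, x_2 = 10
Binding: C2, C3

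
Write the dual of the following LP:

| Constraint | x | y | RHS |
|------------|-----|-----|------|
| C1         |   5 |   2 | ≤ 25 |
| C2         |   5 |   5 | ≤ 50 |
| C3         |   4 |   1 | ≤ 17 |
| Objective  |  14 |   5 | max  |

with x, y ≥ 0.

Primal max cᵀx s.t. Ax ≤ b, x ≥ 0  →  Dual min bᵀy s.t. Aᵀy ≥ c, y ≥ 0.

Minimize: z = 25y1 + 50y2 + 17y3

Subject to:
  5y1 + 5y2 + 4y3 ≥ 14
  2y1 + 5y2 + y3 ≥ 5
  y1, y2, y3 ≥ 0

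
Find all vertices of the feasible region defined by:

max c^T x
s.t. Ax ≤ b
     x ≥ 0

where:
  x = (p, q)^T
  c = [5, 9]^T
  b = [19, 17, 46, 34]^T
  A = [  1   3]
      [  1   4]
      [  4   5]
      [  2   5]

(0, 0), (11.5, 0), (9, 2), (0, 4.25)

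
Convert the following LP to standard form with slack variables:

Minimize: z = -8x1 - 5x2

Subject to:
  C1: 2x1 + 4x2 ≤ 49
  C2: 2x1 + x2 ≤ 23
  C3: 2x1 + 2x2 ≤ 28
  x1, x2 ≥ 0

min z = -8x1 - 5x2

s.t.
  2x1 + 4x2 + s1 = 49
  2x1 + x2 + s2 = 23
  2x1 + 2x2 + s3 = 28
  x1, x2, s1, s2, s3 ≥ 0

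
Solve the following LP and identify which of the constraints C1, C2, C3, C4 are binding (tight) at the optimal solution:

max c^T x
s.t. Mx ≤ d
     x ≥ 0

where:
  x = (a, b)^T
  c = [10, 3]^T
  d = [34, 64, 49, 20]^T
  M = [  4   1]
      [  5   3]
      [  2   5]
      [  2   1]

At a = 7, b = 6, compute slack b - a·x for each constraint:
  C1: 34 − 34 = 0  (binding)
  C2: 64 − 53 = 11  (slack)
  C3: 49 − 44 = 5  (slack)
  C4: 20 − 20 = 0  (binding)

Optimal: a = 7, b = 6
Binding: C1, C4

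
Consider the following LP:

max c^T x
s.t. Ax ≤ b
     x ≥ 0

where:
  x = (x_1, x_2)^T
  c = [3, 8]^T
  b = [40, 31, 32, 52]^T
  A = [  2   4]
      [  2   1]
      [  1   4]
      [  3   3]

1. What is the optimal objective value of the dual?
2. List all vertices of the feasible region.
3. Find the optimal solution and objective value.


1. 72
2. (0, 0), (15.5, 0), (14, 3), (8, 6), (0, 8)
3. x_1 = 8, x_2 = 6, z = 72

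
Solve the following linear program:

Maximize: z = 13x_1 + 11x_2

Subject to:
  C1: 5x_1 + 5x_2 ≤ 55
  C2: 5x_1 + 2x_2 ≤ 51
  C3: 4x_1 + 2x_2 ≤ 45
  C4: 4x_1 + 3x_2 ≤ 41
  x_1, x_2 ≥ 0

Evaluate the objective at each vertex of the feasible region:
  z(0, 0) = 0
  z(10.2, 0) = 132.6
  z(10.14, 0.1429) = 133.4
  z(8, 3) = 137  ←
  z(0, 11) = 121
The maximum is at x_1 = 8, x_2 = 3.

x_1 = 8, x_2 = 3, z = 137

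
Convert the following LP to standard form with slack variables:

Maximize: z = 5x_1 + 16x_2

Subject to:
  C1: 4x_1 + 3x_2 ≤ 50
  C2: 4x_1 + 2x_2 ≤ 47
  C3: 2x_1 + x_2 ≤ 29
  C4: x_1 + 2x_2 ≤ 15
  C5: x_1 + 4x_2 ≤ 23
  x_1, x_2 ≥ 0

max z = 5x_1 + 16x_2

s.t.
  4x_1 + 3x_2 + s1 = 50
  4x_1 + 2x_2 + s2 = 47
  2x_1 + x_2 + s3 = 29
  x_1 + 2x_2 + s4 = 15
  x_1 + 4x_2 + s5 = 23
  x_1, x_2, s1, s2, s3, s4, s5 ≥ 0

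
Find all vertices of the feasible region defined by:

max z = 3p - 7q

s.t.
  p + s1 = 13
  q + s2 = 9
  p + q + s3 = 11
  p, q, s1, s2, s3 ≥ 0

(0, 0), (11, 0), (2, 9), (0, 9)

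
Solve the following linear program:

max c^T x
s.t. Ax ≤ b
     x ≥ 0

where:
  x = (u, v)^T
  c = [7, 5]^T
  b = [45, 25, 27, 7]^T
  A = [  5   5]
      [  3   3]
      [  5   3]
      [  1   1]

Evaluate the objective at each vertex of the feasible region:
  z(0, 0) = 0
  z(5.4, 0) = 37.8
  z(3, 4) = 41  ←
  z(0, 7) = 35
The maximum is at u = 3, v = 4.

u = 3, v = 4, z = 41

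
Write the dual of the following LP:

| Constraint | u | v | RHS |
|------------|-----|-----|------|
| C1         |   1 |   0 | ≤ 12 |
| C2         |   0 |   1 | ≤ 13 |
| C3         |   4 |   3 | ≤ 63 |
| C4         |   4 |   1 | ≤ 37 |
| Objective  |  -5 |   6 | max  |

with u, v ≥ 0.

Primal max cᵀx s.t. Ax ≤ b, x ≥ 0  →  Dual min bᵀy s.t. Aᵀy ≥ c, y ≥ 0.

Minimize: z = 12y1 + 13y2 + 63y3 + 37y4

Subject to:
  y1 + 4y3 + 4y4 ≥ -5
  y2 + 3y3 + y4 ≥ 6
  y1, y2, y3, y4 ≥ 0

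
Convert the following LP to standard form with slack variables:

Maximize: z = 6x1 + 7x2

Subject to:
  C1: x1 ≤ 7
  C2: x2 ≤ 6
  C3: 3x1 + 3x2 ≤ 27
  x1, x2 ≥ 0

max z = 6x1 + 7x2

s.t.
  x1 + s1 = 7
  x2 + s2 = 6
  3x1 + 3x2 + s3 = 27
  x1, x2, s1, s2, s3 ≥ 0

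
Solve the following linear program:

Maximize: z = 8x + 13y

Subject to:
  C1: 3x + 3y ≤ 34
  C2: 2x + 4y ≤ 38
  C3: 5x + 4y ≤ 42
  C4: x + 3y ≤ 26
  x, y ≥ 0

Evaluate the objective at each vertex of the feasible region:
  z(0, 0) = 0
  z(8.4, 0) = 67.2
  z(2, 8) = 120  ←
  z(0, 8.667) = 112.7
The maximum is at x = 2, y = 8.

x = 2, y = 8, z = 120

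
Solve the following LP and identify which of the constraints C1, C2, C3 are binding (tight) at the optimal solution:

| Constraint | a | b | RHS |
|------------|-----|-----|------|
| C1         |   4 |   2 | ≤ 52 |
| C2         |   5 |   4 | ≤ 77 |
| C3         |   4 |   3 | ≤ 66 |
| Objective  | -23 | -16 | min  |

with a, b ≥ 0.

At a = 9, b = 8, compute slack b - a·x for each constraint:
  C1: 52 − 52 = 0  (binding)
  C2: 77 − 77 = 0  (binding)
  C3: 66 − 60 = 6  (slack)

Optimal: a = 9, b = 8
Binding: C1, C2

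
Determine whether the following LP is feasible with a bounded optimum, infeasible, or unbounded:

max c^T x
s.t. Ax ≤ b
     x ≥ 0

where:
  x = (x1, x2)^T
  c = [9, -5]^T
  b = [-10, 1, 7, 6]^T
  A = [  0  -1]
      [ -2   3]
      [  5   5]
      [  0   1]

Infeasible (no feasible solution exists)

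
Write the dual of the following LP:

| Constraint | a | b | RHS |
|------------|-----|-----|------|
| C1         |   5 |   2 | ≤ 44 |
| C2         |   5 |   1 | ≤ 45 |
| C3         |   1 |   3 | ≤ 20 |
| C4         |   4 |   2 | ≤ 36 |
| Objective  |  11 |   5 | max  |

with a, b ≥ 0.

Primal max cᵀx s.t. Ax ≤ b, x ≥ 0  →  Dual min bᵀy s.t. Aᵀy ≥ c, y ≥ 0.

Minimize: z = 44y1 + 45y2 + 20y3 + 36y4

Subject to:
  5y1 + 5y2 + y3 + 4y4 ≥ 11
  2y1 + y2 + 3y3 + 2y4 ≥ 5
  y1, y2, y3, y4 ≥ 0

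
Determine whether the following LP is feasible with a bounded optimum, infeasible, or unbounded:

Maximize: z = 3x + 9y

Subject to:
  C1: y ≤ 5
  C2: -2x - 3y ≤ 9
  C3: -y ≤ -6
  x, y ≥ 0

Infeasible (no feasible solution exists)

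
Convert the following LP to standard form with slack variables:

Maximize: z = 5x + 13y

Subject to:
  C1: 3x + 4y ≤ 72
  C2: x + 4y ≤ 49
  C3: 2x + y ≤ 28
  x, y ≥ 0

max z = 5x + 13y

s.t.
  3x + 4y + s1 = 72
  x + 4y + s2 = 49
  2x + y + s3 = 28
  x, y, s1, s2, s3 ≥ 0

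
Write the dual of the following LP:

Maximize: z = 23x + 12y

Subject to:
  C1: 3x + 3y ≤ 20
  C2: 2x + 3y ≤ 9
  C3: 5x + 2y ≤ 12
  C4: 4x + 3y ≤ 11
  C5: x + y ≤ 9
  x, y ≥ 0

Primal max cᵀx s.t. Ax ≤ b, x ≥ 0  →  Dual min bᵀy s.t. Aᵀy ≥ c, y ≥ 0.

Minimize: z = 20y1 + 9y2 + 12y3 + 11y4 + 9y5

Subject to:
  3y1 + 2y2 + 5y3 + 4y4 + y5 ≥ 23
  3y1 + 3y2 + 2y3 + 3y4 + y5 ≥ 12
  y1, y2, y3, y4, y5 ≥ 0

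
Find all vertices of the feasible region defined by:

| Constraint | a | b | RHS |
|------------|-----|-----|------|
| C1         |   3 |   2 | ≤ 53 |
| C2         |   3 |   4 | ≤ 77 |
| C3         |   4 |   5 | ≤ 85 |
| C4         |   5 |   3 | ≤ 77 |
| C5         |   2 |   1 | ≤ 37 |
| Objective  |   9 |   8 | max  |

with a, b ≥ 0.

(0, 0), (15.4, 0), (10, 9), (0, 17)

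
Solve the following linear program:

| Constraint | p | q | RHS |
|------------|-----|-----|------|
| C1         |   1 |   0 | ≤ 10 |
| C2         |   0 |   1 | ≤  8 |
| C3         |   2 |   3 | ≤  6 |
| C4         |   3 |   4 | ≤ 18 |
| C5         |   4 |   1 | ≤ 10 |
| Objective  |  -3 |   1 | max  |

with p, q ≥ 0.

Evaluate the objective at each vertex of the feasible region:
  z(0, 0) = 0
  z(2.5, 0) = -7.5
  z(2.4, 0.4) = -6.8
  z(0, 2) = 2  ←
The maximum is at p = 0, q = 2.

p = 0, q = 2, z = 2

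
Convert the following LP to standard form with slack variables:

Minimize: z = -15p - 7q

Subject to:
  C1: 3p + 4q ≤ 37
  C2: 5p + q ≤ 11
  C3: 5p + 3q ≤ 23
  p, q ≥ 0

min z = -15p - 7q

s.t.
  3p + 4q + s1 = 37
  5p + q + s2 = 11
  5p + 3q + s3 = 23
  p, q, s1, s2, s3 ≥ 0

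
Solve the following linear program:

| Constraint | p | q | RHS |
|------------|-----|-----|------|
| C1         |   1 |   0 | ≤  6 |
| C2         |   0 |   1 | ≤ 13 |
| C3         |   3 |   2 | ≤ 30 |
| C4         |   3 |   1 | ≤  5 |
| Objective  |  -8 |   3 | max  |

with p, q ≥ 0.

Evaluate the objective at each vertex of the feasible region:
  z(0, 0) = 0
  z(1.667, 0) = -13.33
  z(0, 5) = 15  ←
The maximum is at p = 0, q = 5.

p = 0, q = 5, z = 15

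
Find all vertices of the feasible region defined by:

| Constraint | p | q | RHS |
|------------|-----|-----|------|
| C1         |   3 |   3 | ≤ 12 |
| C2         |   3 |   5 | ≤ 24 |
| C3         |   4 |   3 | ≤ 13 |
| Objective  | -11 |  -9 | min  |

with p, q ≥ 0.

(0, 0), (3.25, 0), (1, 3), (0, 4)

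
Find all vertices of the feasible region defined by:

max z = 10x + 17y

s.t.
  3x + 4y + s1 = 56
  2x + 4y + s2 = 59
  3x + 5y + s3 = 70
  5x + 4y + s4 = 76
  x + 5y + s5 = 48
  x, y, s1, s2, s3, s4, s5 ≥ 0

(0, 0), (15.2, 0), (10, 6.5), (8, 8), (0, 9.6)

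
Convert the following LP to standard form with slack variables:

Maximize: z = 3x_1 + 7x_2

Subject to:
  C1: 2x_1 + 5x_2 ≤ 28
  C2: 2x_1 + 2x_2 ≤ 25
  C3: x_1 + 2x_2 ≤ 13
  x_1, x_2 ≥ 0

max z = 3x_1 + 7x_2

s.t.
  2x_1 + 5x_2 + s1 = 28
  2x_1 + 2x_2 + s2 = 25
  x_1 + 2x_2 + s3 = 13
  x_1, x_2, s1, s2, s3 ≥ 0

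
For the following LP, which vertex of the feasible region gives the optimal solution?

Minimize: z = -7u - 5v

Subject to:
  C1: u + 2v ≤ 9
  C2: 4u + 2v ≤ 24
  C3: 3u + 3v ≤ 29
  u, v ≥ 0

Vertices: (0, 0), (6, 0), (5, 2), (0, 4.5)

Evaluate the objective at each vertex of the feasible region:
  z(0, 0) = 0
  z(6, 0) = -42
  z(5, 2) = -45  ←
  z(0, 4.5) = -22.5
The minimum is at u = 5, v = 2.

(5, 2)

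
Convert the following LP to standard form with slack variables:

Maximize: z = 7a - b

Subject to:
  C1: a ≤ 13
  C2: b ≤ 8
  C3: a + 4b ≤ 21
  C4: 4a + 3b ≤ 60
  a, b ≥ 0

max z = 7a - b

s.t.
  a + s1 = 13
  b + s2 = 8
  a + 4b + s3 = 21
  4a + 3b + s4 = 60
  a, b, s1, s2, s3, s4 ≥ 0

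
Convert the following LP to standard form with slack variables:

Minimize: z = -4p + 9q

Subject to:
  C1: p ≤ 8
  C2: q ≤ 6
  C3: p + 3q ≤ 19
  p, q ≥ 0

min z = -4p + 9q

s.t.
  p + s1 = 8
  q + s2 = 6
  p + 3q + s3 = 19
  p, q, s1, s2, s3 ≥ 0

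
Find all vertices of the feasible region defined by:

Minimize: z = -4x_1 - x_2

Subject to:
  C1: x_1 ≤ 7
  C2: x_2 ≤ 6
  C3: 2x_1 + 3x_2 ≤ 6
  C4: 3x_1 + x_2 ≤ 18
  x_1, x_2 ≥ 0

(0, 0), (3, 0), (0, 2)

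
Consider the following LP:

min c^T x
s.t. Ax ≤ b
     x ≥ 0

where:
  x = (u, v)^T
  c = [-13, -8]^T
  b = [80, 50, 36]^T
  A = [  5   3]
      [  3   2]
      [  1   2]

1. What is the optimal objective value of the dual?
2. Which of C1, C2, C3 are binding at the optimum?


1. -210
2. C1, C2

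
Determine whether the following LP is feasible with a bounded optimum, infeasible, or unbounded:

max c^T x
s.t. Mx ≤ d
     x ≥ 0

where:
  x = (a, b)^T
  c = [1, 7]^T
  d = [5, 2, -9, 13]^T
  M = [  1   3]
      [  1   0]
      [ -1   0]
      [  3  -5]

Infeasible (no feasible solution exists)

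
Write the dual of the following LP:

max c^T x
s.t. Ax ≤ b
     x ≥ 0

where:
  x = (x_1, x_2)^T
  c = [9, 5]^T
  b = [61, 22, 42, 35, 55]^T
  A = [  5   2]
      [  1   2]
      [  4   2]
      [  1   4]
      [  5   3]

Primal max cᵀx s.t. Ax ≤ b, x ≥ 0  →  Dual min bᵀy s.t. Aᵀy ≥ c, y ≥ 0.

Minimize: z = 61y1 + 22y2 + 42y3 + 35y4 + 55y5

Subject to:
  5y1 + y2 + 4y3 + y4 + 5y5 ≥ 9
  2y1 + 2y2 + 2y3 + 4y4 + 3y5 ≥ 5
  y1, y2, y3, y4, y5 ≥ 0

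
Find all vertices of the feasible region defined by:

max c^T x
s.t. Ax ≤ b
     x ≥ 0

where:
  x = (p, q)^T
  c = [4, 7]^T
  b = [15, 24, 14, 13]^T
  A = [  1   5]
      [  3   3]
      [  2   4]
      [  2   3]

(0, 0), (6.5, 0), (5, 1), (1.667, 2.667), (0, 3)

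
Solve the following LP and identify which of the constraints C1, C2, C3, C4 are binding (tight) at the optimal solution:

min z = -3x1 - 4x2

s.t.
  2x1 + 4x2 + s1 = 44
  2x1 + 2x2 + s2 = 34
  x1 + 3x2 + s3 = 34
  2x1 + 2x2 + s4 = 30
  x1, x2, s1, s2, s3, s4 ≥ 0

At x1 = 8, x2 = 7, compute slack b - a·x for each constraint:
  C1: 44 − 44 = 0  (binding)
  C2: 34 − 30 = 4  (slack)
  C3: 34 − 29 = 5  (slack)
  C4: 30 − 30 = 0  (binding)

Optimal: x1 = 8, x2 = 7
Binding: C1, C4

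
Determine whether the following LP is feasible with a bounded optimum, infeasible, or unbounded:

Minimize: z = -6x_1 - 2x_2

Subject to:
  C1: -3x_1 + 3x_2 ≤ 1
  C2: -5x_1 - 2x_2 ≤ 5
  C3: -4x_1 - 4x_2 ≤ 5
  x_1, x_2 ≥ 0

Unbounded (objective can decrease without bound)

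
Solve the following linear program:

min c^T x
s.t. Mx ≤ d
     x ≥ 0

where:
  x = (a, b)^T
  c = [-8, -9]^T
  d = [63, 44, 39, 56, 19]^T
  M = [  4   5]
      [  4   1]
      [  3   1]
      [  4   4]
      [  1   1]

Evaluate the objective at each vertex of the feasible region:
  z(0, 0) = 0
  z(11, 0) = -88
  z(10, 4) = -116
  z(7, 7) = -119  ←
  z(0, 12.6) = -113.4
The minimum is at a = 7, b = 7.

a = 7, b = 7, z = -119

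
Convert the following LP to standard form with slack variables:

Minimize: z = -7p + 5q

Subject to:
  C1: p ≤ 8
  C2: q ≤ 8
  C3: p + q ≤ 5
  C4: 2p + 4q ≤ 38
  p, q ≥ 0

min z = -7p + 5q

s.t.
  p + s1 = 8
  q + s2 = 8
  p + q + s3 = 5
  2p + 4q + s4 = 38
  p, q, s1, s2, s3, s4 ≥ 0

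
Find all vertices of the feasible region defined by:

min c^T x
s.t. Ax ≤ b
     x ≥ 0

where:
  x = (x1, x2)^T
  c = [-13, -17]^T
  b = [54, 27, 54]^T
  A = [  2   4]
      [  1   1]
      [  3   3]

(0, 0), (18, 0), (9, 9), (0, 13.5)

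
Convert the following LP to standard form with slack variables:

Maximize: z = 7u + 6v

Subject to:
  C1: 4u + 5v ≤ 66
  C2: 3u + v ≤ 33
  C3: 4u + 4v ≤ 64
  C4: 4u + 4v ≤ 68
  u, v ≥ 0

max z = 7u + 6v

s.t.
  4u + 5v + s1 = 66
  3u + v + s2 = 33
  4u + 4v + s3 = 64
  4u + 4v + s4 = 68
  u, v, s1, s2, s3, s4 ≥ 0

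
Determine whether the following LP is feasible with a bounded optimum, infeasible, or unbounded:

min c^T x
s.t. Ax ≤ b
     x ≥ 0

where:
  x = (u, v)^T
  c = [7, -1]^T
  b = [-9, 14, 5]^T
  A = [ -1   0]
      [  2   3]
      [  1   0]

Infeasible (no feasible solution exists)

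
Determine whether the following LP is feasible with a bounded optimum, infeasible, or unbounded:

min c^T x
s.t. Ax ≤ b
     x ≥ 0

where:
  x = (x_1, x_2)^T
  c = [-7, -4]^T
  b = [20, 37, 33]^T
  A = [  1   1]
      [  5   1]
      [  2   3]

Feasible with a bounded optimal solution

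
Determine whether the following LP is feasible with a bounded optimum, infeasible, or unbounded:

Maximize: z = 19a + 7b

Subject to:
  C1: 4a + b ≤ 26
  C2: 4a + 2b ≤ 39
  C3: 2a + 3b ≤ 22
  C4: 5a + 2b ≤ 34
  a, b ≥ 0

Feasible with a bounded optimal solution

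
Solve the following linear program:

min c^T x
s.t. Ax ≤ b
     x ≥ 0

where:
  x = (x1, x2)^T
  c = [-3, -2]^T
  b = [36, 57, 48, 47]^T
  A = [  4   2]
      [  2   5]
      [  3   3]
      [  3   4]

Evaluate the objective at each vertex of the feasible region:
  z(0, 0) = 0
  z(9, 0) = -27
  z(5, 8) = -31  ←
  z(1, 11) = -25
  z(0, 11.4) = -22.8
The minimum is at x1 = 5, x2 = 8.

x1 = 5, x2 = 8, z = -31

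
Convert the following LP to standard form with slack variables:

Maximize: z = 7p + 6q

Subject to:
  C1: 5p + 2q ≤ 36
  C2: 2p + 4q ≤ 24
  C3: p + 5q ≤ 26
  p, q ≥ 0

max z = 7p + 6q

s.t.
  5p + 2q + s1 = 36
  2p + 4q + s2 = 24
  p + 5q + s3 = 26
  p, q, s1, s2, s3 ≥ 0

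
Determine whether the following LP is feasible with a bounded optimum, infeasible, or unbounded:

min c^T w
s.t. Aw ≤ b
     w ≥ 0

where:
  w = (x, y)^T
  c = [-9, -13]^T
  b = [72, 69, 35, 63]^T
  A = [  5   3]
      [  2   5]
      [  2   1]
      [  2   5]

Feasible with a bounded optimal solution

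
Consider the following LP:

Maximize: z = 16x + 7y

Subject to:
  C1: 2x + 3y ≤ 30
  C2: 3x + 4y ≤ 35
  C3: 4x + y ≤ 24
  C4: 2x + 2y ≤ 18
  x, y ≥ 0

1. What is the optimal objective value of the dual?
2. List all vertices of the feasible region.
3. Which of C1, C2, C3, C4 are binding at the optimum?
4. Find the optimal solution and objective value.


1. 108
2. (0, 0), (6, 0), (5, 4), (1, 8), (0, 8.75)
3. C3, C4
4. x = 5, y = 4, z = 108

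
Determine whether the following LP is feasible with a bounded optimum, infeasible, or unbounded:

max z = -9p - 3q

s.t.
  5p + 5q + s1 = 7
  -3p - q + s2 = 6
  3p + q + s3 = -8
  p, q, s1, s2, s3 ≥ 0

Infeasible (no feasible solution exists)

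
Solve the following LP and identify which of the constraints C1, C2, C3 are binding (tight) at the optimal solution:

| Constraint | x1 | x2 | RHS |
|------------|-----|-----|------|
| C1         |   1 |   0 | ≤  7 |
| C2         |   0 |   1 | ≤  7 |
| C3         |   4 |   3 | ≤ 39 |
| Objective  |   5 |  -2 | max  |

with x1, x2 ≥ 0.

At x1 = 7, x2 = 0, compute slack b - a·x for each constraint:
  C1: 7 − 7 = 0  (binding)
  C2: 7 − 0 = 7  (slack)
  C3: 39 − 28 = 11  (slack)

Optimal: x1 = 7, x2 = 0
Binding: C1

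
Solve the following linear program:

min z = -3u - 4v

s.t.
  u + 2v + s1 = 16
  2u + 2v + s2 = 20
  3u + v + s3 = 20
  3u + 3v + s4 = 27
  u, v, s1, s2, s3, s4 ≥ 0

Evaluate the objective at each vertex of the feasible region:
  z(0, 0) = 0
  z(6.667, 0) = -20
  z(5.5, 3.5) = -30.5
  z(2, 7) = -34  ←
  z(0, 8) = -32
The minimum is at u = 2, v = 7.

u = 2, v = 7, z = -34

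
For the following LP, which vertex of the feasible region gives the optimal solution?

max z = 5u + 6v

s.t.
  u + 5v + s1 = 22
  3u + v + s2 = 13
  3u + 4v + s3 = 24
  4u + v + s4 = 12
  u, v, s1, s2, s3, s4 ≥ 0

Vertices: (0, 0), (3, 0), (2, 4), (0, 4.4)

Evaluate the objective at each vertex of the feasible region:
  z(0, 0) = 0
  z(3, 0) = 15
  z(2, 4) = 34  ←
  z(0, 4.4) = 26.4
The maximum is at u = 2, v = 4.

(2, 4)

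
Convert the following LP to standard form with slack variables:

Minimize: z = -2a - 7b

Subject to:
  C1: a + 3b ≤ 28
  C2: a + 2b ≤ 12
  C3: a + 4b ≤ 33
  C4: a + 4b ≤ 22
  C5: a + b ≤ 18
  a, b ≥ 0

min z = -2a - 7b

s.t.
  a + 3b + s1 = 28
  a + 2b + s2 = 12
  a + 4b + s3 = 33
  a + 4b + s4 = 22
  a + b + s5 = 18
  a, b, s1, s2, s3, s4, s5 ≥ 0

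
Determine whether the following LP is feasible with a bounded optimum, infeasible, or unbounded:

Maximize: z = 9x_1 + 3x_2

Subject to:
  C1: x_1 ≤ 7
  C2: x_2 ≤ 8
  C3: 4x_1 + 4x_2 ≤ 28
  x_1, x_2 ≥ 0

Feasible with a bounded optimal solution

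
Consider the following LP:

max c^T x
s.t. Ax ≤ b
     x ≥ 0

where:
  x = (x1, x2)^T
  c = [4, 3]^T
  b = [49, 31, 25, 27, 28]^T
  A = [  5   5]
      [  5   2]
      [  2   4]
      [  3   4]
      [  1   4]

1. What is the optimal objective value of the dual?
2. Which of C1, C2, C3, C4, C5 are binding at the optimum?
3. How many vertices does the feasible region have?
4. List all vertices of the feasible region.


1. 29
2. C2, C4
3. 5
4. (0, 0), (6.2, 0), (5, 3), (2, 5.25), (0, 6.25)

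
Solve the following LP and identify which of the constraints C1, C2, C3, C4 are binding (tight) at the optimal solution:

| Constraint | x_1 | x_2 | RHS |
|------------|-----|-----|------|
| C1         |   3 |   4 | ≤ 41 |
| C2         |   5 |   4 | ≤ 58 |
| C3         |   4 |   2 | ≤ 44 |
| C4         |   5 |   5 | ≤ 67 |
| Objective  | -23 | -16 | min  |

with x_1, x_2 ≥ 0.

At x_1 = 10, x_2 = 2, compute slack b - a·x for each constraint:
  C1: 41 − 38 = 3  (slack)
  C2: 58 − 58 = 0  (binding)
  C3: 44 − 44 = 0  (binding)
  C4: 67 − 60 = 7  (slack)

Optimal: x_1 = 10, x_2 = 2
Binding: C2, C3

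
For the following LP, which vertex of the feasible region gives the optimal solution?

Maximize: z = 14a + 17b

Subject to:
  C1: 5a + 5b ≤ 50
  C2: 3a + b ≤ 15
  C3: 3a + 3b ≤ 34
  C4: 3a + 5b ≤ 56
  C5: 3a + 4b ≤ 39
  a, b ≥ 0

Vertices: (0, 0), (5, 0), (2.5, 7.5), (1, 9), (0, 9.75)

Evaluate the objective at each vertex of the feasible region:
  z(0, 0) = 0
  z(5, 0) = 70
  z(2.5, 7.5) = 162.5
  z(1, 9) = 167  ←
  z(0, 9.75) = 165.8
The maximum is at a = 1, b = 9.

(1, 9)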